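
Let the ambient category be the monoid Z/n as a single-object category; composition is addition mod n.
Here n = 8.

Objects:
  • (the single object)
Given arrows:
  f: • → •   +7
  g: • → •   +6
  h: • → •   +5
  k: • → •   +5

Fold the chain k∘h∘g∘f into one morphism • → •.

Answer: +7

Trace:
  0 +7≡7 +6≡5 +5≡2 +5≡7  (mod 8)
⟦path⟧: +7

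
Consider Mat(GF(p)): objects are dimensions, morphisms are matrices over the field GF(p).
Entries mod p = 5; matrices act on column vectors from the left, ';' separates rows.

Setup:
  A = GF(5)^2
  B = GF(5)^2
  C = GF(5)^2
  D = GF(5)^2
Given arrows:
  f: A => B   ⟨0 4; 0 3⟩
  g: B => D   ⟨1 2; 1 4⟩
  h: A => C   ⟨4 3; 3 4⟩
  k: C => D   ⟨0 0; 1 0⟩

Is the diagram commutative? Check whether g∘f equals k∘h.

Along f;g (path 1):
  e0=[1,0] f=>[0,0] g=>[0,0]
  e1=[0,1] f=>[4,3] g=>[0,1]
  ⟦path⟧₁ = ⟨0 0; 0 1⟩
Along h;k (path 2):
  e0=[1,0] h=>[4,3] k=>[0,4]
  e1=[0,1] h=>[3,4] k=>[0,3]
  ⟦path⟧₂ = ⟨0 0; 4 3⟩
Equal? differ; not commutative

Answer: DOES NOT COMMUTE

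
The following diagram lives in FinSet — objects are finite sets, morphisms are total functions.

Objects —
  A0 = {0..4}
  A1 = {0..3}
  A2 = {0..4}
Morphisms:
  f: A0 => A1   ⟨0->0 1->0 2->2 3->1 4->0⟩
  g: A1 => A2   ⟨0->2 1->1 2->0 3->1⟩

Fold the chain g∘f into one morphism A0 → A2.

  0 f=>0 g=>2
  1 f=>0 g=>2
  2 f=>2 g=>0
  3 f=>1 g=>1
  4 f=>0 g=>2
result: ⟨0->2 1->2 2->0 3->1 4->2⟩

Answer: ⟨0->2 1->2 2->0 3->1 4->2⟩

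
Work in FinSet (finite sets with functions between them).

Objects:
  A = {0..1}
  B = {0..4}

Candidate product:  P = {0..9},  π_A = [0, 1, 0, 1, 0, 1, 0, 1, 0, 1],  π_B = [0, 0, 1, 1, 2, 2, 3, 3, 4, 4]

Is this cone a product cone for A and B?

Answer: VALID PRODUCT

Trace:
|A|·|B| = 2·5 = 10;  |P| = 10
Check the pairing map k ↦ (π_A(k), π_B(k)):
  0 ↦ (0,0)
  1 ↦ (1,0)
  2 ↦ (0,1)
  3 ↦ (1,1)
  4 ↦ (0,2)
  5 ↦ (1,2)
  6 ↦ (0,3)
  7 ↦ (1,3)
  8 ↦ (0,4)
  9 ↦ (1,4)
distinct pairs in image: 10 / 10 needed
  → bijection onto A×B; projections well-typed.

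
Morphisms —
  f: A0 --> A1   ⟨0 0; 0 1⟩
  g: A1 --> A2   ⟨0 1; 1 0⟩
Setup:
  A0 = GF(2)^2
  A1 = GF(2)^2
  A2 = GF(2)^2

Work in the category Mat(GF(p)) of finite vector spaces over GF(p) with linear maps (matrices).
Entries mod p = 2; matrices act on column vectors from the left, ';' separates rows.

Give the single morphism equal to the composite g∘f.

  e0=⟨1,0⟩ f-->⟨0,0⟩ g-->⟨0,0⟩
  e1=⟨0,1⟩ f-->⟨0,1⟩ g-->⟨1,0⟩
⟦path⟧: ⟨0 1; 0 0⟩

Answer: ⟨0 1; 0 0⟩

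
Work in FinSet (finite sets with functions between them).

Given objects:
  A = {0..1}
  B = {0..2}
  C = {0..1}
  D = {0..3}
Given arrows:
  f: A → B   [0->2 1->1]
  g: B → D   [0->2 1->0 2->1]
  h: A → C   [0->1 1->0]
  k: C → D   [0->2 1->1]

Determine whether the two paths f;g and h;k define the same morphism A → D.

Path 1 = f;g:
  0 f→2 g→1
  1 f→1 g→0
  composite₁ = [0->1 1->0]
Path 2 = h;k:
  0 h→1 k→1
  1 h→0 k→2
  composite₂ = [0->1 1->2]
Equal? differ; not commutative

Answer: DOES NOT COMMUTE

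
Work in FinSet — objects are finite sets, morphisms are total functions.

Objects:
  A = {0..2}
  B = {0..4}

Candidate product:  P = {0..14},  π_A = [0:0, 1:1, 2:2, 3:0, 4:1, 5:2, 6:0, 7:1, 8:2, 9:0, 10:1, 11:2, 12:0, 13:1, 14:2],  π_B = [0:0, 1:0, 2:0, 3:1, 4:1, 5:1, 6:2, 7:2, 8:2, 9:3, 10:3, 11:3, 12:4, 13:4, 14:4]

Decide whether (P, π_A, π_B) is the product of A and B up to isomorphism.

|A|·|B| = 3·5 = 15;  |P| = 15
Check the pairing map k ↦ (π_A(k), π_B(k)):
  0 : (0,0)
  1 : (1,0)
  2 : (2,0)
  3 : (0,1)
  4 : (1,1)
  5 : (2,1)
  6 : (0,2)
  7 : (1,2)
  8 : (2,2)
  9 : (0,3)
  10 : (1,3)
  11 : (2,3)
  12 : (0,4)
  13 : (1,4)
  14 : (2,4)
distinct pairs in image: 15 / 15 needed
  → bijection onto A×B; projections well-typed.

Answer: VALID PRODUCT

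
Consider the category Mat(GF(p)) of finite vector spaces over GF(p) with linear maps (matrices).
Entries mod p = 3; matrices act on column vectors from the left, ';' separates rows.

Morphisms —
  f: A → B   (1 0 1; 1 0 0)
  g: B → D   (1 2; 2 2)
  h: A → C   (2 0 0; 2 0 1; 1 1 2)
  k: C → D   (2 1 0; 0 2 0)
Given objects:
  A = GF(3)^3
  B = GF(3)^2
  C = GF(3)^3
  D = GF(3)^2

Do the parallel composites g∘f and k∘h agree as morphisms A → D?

Answer: COMMUTES

Work:
1) trace f;g:
  e0=[1,0,0] f→[1,1] g→[0,1]
  e1=[0,1,0] f→[0,0] g→[0,0]
  e2=[0,0,1] f→[1,0] g→[1,2]
  ⟦path⟧₁ = (0 0 1; 1 0 2)
2) trace h;k:
  e0=[1,0,0] h→[2,2,1] k→[0,1]
  e1=[0,1,0] h→[0,0,1] k→[0,0]
  e2=[0,0,1] h→[0,1,2] k→[1,2]
  ⟦path⟧₂ = (0 0 1; 1 0 2)
Equal? YES — commutes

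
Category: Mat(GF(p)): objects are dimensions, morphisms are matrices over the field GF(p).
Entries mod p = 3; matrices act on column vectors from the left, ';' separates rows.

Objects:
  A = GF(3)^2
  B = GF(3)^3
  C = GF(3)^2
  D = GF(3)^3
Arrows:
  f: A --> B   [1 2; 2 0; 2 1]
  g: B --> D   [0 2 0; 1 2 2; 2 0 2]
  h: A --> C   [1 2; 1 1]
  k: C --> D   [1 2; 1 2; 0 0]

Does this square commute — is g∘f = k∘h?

Answer: DOES NOT COMMUTE

Derivation:
Path 1 = f;g:
  e0=(1,0) f-->(1,2,2) g-->(1,0,0)
  e1=(0,1) f-->(2,0,1) g-->(0,1,0)
  ⟦path⟧₁ = [1 0; 0 1; 0 0]
Path 2 = h;k:
  e0=(1,0) h-->(1,1) k-->(0,0,0)
  e1=(0,1) h-->(2,1) k-->(1,1,0)
  ⟦path⟧₂ = [0 1; 0 1; 0 0]
Equal? distinct morphisms ✗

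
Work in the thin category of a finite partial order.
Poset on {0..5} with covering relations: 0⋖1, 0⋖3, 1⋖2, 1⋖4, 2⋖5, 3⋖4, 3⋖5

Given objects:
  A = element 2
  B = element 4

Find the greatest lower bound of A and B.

Answer: A∧B = 1

Derivation:
Common predecessors of 2,4: {0,1}
  0 ≤ 1
  1 ≤ 1
glb = 1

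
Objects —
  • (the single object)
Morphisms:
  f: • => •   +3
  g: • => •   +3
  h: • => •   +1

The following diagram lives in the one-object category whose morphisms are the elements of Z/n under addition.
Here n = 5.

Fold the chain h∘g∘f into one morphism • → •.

Answer: +2

Trace:
  0 +3≡3 +3≡1 +1≡2  (mod 5)
⟦path⟧: +2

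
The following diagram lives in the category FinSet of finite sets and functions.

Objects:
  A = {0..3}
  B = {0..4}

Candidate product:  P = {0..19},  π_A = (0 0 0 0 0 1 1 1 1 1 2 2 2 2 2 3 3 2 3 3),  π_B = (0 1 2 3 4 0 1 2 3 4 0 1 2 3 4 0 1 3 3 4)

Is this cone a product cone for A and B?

Answer: NOT A VALID PRODUCT — duplicate pair at indices 13,17

Derivation:
|A|·|B| = 4·5 = 20;  |P| = 20
Check the pairing map k ↦ (π_A(k), π_B(k)):
  0 ↦ (0,0)
  1 ↦ (0,1)
  2 ↦ (0,2)
  3 ↦ (0,3)
  4 ↦ (0,4)
  5 ↦ (1,0)
  6 ↦ (1,1)
  7 ↦ (1,2)
  8 ↦ (1,3)
  9 ↦ (1,4)
  10 ↦ (2,0)
  11 ↦ (2,1)
  12 ↦ (2,2)
  13 ↦ (2,3)
  14 ↦ (2,4)
  15 ↦ (3,0)
  16 ↦ (3,1)
  17 ↦ (2,3)  ✗ repeats pair of k=13
  18 ↦ (3,3)
  19 ↦ (3,4)
distinct pairs in image: 19 / 20 needed
  → (2,3) hit at k=13 and k=17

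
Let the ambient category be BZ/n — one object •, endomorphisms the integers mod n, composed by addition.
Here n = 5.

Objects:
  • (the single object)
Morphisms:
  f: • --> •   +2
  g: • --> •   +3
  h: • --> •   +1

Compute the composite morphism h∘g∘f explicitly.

  0 +2≡2 +3≡0 +1≡1  (mod 5)
⟦path⟧: +1

Answer: +1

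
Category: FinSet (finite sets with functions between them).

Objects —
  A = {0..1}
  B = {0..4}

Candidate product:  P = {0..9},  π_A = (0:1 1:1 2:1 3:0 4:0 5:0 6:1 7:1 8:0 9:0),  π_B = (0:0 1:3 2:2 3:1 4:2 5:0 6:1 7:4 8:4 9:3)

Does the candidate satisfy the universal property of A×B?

Answer: VALID PRODUCT

Derivation:
|A|·|B| = 2·5 = 10;  |P| = 10
Check the pairing map k ↦ (π_A(k), π_B(k)):
  0 : (1,0)
  1 : (1,3)
  2 : (1,2)
  3 : (0,1)
  4 : (0,2)
  5 : (0,0)
  6 : (1,1)
  7 : (1,4)
  8 : (0,4)
  9 : (0,3)
distinct pairs in image: 10 / 10 needed
  → bijection onto A×B; projections well-typed.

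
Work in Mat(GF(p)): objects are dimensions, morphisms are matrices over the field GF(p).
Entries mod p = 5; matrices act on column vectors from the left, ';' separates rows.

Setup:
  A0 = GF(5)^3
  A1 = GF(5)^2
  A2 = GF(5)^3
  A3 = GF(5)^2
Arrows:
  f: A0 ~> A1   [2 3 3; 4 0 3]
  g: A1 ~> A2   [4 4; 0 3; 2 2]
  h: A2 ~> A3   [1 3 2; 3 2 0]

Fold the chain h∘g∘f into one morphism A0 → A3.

Answer: [4 4 0; 1 1 0]

Derivation:
  e0=[1,0,0] f~>[2,4] g~>[4,2,2] h~>[4,1]
  e1=[0,1,0] f~>[3,0] g~>[2,0,1] h~>[4,1]
  e2=[0,0,1] f~>[3,3] g~>[4,4,2] h~>[0,0]
composite: [4 4 0; 1 1 0]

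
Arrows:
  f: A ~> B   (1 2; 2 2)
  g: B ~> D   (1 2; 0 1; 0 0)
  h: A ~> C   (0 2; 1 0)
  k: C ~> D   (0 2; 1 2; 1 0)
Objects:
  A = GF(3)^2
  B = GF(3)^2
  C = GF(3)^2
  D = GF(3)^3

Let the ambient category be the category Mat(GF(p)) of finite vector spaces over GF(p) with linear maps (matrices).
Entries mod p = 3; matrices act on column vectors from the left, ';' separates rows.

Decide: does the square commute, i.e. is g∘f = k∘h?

1) trace f;g:
  e0=[1,0] f~>[1,2] g~>[2,2,0]
  e1=[0,1] f~>[2,2] g~>[0,2,0]
  result₁ = (2 0; 2 2; 0 0)
2) trace h;k:
  e0=[1,0] h~>[0,1] k~>[2,2,0]
  e1=[0,1] h~>[2,0] k~>[0,2,2]
  result₂ = (2 0; 2 2; 0 2)
Equal? differ; not commutative

Answer: DOES NOT COMMUTE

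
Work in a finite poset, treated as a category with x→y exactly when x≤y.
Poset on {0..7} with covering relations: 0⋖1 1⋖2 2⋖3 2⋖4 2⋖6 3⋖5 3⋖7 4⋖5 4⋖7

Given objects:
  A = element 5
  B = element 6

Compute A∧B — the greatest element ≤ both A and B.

Lower bounds of A=5 and B=6: {0,1,2}
  0 <= 2
  1 <= 2
  2 <= 2
glb = 2

Answer: A∧B = 2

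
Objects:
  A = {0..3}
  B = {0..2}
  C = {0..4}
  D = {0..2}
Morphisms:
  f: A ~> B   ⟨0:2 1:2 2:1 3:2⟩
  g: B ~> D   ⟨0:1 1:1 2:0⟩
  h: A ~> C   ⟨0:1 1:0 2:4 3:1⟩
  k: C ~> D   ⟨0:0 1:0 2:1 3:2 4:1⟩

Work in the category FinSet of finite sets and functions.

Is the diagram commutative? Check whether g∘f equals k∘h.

1) trace f;g:
  0 f~>2 g~>0
  1 f~>2 g~>0
  2 f~>1 g~>1
  3 f~>2 g~>0
  ⟦path⟧₁ = ⟨0:0 1:0 2:1 3:0⟩
2) trace h;k:
  0 h~>1 k~>0
  1 h~>0 k~>0
  2 h~>4 k~>1
  3 h~>1 k~>0
  ⟦path⟧₂ = ⟨0:0 1:0 2:1 3:0⟩
Equal? YES — commutes

Answer: COMMUTES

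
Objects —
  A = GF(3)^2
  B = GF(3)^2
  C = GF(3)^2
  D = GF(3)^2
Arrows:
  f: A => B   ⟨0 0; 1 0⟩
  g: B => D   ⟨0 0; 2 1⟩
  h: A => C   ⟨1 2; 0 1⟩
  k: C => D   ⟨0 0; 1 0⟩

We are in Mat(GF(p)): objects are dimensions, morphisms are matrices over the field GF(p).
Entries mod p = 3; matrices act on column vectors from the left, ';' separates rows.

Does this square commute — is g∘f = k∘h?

1) trace f;g:
  e0=[1,0] f=>[0,1] g=>[0,1]
  e1=[0,1] f=>[0,0] g=>[0,0]
  composite₁ = ⟨0 0; 1 0⟩
2) trace h;k:
  e0=[1,0] h=>[1,0] k=>[0,1]
  e1=[0,1] h=>[2,1] k=>[0,2]
  composite₂ = ⟨0 0; 1 2⟩
Equal? NO — does not commute

Answer: DOES NOT COMMUTE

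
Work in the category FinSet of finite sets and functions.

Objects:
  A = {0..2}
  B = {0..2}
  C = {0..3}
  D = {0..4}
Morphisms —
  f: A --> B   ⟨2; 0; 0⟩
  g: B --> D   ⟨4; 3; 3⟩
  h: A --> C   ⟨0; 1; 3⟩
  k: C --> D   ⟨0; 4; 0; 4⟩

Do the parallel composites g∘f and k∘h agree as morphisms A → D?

Along f;g (path 1):
  0 f-->2 g-->3
  1 f-->0 g-->4
  2 f-->0 g-->4
  composite₁ = ⟨3; 4; 4⟩
Along h;k (path 2):
  0 h-->0 k-->0
  1 h-->1 k-->4
  2 h-->3 k-->4
  composite₂ = ⟨0; 4; 4⟩
Equal? NO — does not commute

Answer: DOES NOT COMMUTE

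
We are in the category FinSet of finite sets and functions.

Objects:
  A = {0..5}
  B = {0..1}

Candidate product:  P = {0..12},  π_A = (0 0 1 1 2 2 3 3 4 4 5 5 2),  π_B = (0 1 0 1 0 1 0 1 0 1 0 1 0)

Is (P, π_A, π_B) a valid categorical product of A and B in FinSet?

|A|·|B| = 6·2 = 12;  |P| = 13
  → cardinalities differ; no bijection possible.

Answer: NOT A VALID PRODUCT — |P|=13 ≠ |A|·|B|=12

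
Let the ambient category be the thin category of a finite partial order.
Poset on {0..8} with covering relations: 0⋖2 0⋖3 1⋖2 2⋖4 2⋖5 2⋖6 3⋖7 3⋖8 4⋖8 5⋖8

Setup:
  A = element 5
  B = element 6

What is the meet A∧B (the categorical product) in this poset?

{x : x<=A ∧ x<=B} = {0,1,2}  (A=5, B=6)
  0 <= 2
  1 <= 2
  2 <= 2
glb = 2

Answer: A∧B = 2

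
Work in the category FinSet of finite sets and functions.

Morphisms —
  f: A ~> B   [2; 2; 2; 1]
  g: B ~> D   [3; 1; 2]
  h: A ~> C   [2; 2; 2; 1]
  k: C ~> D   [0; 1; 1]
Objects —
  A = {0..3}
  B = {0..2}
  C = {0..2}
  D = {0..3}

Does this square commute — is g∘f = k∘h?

Answer: DOES NOT COMMUTE

Trace:
Along f;g (path 1):
  0 f~>2 g~>2
  1 f~>2 g~>2
  2 f~>2 g~>2
  3 f~>1 g~>1
  result₁ = [2; 2; 2; 1]
Along h;k (path 2):
  0 h~>2 k~>1
  1 h~>2 k~>1
  2 h~>2 k~>1
  3 h~>1 k~>1
  result₂ = [1; 1; 1; 1]
Equal? distinct morphisms ✗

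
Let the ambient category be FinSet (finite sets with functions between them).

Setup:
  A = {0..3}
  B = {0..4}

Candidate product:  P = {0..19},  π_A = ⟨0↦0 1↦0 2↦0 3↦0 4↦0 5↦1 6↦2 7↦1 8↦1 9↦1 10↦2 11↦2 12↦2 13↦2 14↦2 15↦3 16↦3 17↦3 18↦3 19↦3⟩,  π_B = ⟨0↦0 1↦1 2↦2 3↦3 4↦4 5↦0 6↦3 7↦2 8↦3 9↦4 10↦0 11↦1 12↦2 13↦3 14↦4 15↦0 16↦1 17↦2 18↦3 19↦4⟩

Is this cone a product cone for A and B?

Answer: NOT A VALID PRODUCT — duplicate pair at indices 13,6

Derivation:
|A|·|B| = 4·5 = 20;  |P| = 20
Check the pairing map k ↦ (π_A(k), π_B(k)):
  0 ↦ (0,0)
  1 ↦ (0,1)
  2 ↦ (0,2)
  3 ↦ (0,3)
  4 ↦ (0,4)
  5 ↦ (1,0)
  6 ↦ (2,3)
  7 ↦ (1,2)
  8 ↦ (1,3)
  9 ↦ (1,4)
  10 ↦ (2,0)
  11 ↦ (2,1)
  12 ↦ (2,2)
  13 ↦ (2,3)  ✗ repeats pair of k=6
  14 ↦ (2,4)
  15 ↦ (3,0)
  16 ↦ (3,1)
  17 ↦ (3,2)
  18 ↦ (3,3)
  19 ↦ (3,4)
distinct pairs in image: 19 / 20 needed
  → (2,3) hit at k=6 and k=13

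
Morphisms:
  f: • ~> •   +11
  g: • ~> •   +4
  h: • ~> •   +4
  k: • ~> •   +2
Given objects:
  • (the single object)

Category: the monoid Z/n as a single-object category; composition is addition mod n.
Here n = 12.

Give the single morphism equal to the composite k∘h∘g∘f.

Answer: +9

Work:
  0 +11≡11 +4≡3 +4≡7 +2≡9  (mod 12)
⟦path⟧: +9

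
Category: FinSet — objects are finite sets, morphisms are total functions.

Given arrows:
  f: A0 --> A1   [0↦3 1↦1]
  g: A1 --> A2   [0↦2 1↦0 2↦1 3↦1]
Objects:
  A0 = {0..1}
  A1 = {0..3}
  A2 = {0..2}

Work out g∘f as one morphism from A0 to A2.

  0 f-->3 g-->1
  1 f-->1 g-->0
composite: [0↦1 1↦0]

Answer: [0↦1 1↦0]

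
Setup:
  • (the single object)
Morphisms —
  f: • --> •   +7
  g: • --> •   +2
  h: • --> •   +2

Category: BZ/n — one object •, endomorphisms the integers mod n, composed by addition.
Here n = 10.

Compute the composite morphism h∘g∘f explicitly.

Answer: +1

Derivation:
  0 +7≡7 +2≡9 +2≡1  (mod 10)
composite: +1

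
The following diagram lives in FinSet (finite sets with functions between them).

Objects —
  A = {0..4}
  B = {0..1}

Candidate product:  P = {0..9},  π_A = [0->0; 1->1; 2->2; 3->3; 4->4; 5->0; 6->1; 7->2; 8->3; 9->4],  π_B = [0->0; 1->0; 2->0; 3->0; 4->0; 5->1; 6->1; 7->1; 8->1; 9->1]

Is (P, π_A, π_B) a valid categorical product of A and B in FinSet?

Answer: VALID PRODUCT

Derivation:
|A|·|B| = 5·2 = 10;  |P| = 10
Check the pairing map k ↦ (π_A(k), π_B(k)):
  0 -> (0,0)
  1 -> (1,0)
  2 -> (2,0)
  3 -> (3,0)
  4 -> (4,0)
  5 -> (0,1)
  6 -> (1,1)
  7 -> (2,1)
  8 -> (3,1)
  9 -> (4,1)
distinct pairs in image: 10 / 10 needed
  → bijection onto A×B; projections well-typed.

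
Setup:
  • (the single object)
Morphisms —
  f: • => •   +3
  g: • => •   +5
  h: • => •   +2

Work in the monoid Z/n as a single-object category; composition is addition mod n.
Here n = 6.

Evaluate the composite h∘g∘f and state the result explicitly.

  0 +3≡3 +5≡2 +2≡4  (mod 6)
⟦path⟧: +4

Answer: +4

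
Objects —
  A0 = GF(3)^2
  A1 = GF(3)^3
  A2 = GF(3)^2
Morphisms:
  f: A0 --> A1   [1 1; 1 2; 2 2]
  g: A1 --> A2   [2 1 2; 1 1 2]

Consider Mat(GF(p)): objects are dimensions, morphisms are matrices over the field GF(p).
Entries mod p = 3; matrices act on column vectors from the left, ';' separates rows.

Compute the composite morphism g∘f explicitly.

  e0=(1,0) f-->(1,1,2) g-->(1,0)
  e1=(0,1) f-->(1,2,2) g-->(2,1)
result: [1 2; 0 1]

Answer: [1 2; 0 1]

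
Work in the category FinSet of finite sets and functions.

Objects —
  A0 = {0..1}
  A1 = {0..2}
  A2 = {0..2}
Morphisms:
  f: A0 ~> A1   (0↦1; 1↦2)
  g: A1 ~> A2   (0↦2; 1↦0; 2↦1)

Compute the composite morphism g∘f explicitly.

Answer: (0↦0; 1↦1)

Trace:
  0 f~>1 g~>0
  1 f~>2 g~>1
composite: (0↦0; 1↦1)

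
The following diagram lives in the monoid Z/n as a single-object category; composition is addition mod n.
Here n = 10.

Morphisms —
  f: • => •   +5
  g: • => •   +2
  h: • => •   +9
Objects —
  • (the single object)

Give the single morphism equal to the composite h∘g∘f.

  0 +5≡5 +2≡7 +9≡6  (mod 10)
result: +6

Answer: +6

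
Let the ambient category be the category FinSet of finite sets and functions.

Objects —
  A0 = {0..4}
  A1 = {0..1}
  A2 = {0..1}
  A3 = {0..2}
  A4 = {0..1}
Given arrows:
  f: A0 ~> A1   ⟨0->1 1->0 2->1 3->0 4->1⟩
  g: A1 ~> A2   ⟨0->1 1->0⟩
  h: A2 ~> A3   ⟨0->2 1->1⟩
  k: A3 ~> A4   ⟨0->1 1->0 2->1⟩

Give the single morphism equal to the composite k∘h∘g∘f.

Answer: ⟨0->1 1->0 2->1 3->0 4->1⟩

Derivation:
  0 f~>1 g~>0 h~>2 k~>1
  1 f~>0 g~>1 h~>1 k~>0
  2 f~>1 g~>0 h~>2 k~>1
  3 f~>0 g~>1 h~>1 k~>0
  4 f~>1 g~>0 h~>2 k~>1
composite: ⟨0->1 1->0 2->1 3->0 4->1⟩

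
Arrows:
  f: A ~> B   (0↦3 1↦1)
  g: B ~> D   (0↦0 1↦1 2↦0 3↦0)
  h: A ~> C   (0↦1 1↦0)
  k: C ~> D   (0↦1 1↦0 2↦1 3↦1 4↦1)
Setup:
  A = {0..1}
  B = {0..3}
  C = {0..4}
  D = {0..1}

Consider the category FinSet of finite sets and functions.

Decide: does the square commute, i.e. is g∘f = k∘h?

Along f;g (path 1):
  0 f~>3 g~>0
  1 f~>1 g~>1
  composite₁ = (0↦0 1↦1)
Along h;k (path 2):
  0 h~>1 k~>0
  1 h~>0 k~>1
  composite₂ = (0↦0 1↦1)
Equal? YES — commutes

Answer: COMMUTES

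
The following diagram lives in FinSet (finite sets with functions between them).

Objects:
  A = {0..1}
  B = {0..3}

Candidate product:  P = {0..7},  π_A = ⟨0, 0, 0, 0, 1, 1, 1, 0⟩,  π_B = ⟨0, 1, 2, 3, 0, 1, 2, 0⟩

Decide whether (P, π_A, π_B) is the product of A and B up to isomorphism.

Answer: NOT A VALID PRODUCT — duplicate pair at indices 0,7

Trace:
|A|·|B| = 2·4 = 8;  |P| = 8
Check the pairing map k ↦ (π_A(k), π_B(k)):
  0 ↦ (0,0)
  1 ↦ (0,1)
  2 ↦ (0,2)
  3 ↦ (0,3)
  4 ↦ (1,0)
  5 ↦ (1,1)
  6 ↦ (1,2)
  7 ↦ (0,0)  ✗ repeats pair of k=0
distinct pairs in image: 7 / 8 needed
  → (0,0) hit at k=0 and k=7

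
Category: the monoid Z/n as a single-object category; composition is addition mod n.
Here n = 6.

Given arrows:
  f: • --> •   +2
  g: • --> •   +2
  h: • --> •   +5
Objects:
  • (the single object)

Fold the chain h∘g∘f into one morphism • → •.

Answer: +3

Work:
  0 +2≡2 +2≡4 +5≡3  (mod 6)
result: +3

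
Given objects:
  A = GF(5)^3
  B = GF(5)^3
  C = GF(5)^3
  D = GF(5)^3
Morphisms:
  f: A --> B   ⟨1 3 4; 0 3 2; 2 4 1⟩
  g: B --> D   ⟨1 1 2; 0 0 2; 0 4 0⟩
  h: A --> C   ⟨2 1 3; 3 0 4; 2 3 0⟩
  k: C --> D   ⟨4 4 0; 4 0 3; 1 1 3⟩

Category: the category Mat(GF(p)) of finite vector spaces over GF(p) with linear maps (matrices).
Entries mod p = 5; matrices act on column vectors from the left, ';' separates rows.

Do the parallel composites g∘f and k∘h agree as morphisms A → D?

Path 1 = f;g:
  e0=(1,0,0) f-->(1,0,2) g-->(0,4,0)
  e1=(0,1,0) f-->(3,3,4) g-->(4,3,2)
  e2=(0,0,1) f-->(4,2,1) g-->(3,2,3)
  result₁ = ⟨0 4 3; 4 3 2; 0 2 3⟩
Path 2 = h;k:
  e0=(1,0,0) h-->(2,3,2) k-->(0,4,1)
  e1=(0,1,0) h-->(1,0,3) k-->(4,3,0)
  e2=(0,0,1) h-->(3,4,0) k-->(3,2,2)
  result₂ = ⟨0 4 3; 4 3 2; 1 0 2⟩
Equal? NO — does not commute

Answer: DOES NOT COMMUTE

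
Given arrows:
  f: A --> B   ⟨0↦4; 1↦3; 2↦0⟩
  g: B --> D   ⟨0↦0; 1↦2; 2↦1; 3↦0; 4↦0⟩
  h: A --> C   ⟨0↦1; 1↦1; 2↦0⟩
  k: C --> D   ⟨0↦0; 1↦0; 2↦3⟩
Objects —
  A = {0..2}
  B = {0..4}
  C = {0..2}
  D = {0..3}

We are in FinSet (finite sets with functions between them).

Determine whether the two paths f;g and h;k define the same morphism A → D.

Answer: COMMUTES

Work:
Along f;g (path 1):
  0 f-->4 g-->0
  1 f-->3 g-->0
  2 f-->0 g-->0
  result₁ = ⟨0↦0; 1↦0; 2↦0⟩
Along h;k (path 2):
  0 h-->1 k-->0
  1 h-->1 k-->0
  2 h-->0 k-->0
  result₂ = ⟨0↦0; 1↦0; 2↦0⟩
Equal? same morphism ✓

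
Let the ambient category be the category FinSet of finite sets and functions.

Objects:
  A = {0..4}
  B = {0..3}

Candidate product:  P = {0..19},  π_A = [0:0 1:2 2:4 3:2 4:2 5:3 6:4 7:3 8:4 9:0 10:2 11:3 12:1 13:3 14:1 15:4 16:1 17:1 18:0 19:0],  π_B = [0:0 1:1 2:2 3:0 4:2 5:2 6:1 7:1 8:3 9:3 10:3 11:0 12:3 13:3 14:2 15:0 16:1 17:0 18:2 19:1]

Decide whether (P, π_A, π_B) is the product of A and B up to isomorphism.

Answer: VALID PRODUCT

Trace:
|A|·|B| = 5·4 = 20;  |P| = 20
Check the pairing map k ↦ (π_A(k), π_B(k)):
  0 : (0,0)
  1 : (2,1)
  2 : (4,2)
  3 : (2,0)
  4 : (2,2)
  5 : (3,2)
  6 : (4,1)
  7 : (3,1)
  8 : (4,3)
  9 : (0,3)
  10 : (2,3)
  11 : (3,0)
  12 : (1,3)
  13 : (3,3)
  14 : (1,2)
  15 : (4,0)
  16 : (1,1)
  17 : (1,0)
  18 : (0,2)
  19 : (0,1)
distinct pairs in image: 20 / 20 needed
  → bijection onto A×B; projections well-typed.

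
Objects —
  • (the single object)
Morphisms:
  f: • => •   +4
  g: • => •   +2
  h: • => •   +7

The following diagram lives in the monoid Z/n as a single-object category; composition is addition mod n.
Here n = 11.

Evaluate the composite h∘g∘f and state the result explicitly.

Answer: +2

Derivation:
  0 +4≡4 +2≡6 +7≡2  (mod 11)
result: +2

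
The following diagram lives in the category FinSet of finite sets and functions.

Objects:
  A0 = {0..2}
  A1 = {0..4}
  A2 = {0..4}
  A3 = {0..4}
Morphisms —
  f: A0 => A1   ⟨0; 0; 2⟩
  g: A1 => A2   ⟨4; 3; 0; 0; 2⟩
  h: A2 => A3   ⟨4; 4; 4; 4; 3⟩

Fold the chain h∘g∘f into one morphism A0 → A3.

  0 f=>0 g=>4 h=>3
  1 f=>0 g=>4 h=>3
  2 f=>2 g=>0 h=>4
⟦path⟧: ⟨3; 3; 4⟩

Answer: ⟨3; 3; 4⟩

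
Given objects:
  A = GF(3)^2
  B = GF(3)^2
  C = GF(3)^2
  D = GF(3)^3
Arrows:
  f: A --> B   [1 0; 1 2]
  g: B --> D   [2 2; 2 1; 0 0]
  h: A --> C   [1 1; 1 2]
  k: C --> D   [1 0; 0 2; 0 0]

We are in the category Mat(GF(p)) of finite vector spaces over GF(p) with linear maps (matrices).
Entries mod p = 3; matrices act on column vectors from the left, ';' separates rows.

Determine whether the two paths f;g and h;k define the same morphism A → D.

Answer: DOES NOT COMMUTE

Trace:
Path 1 = f;g:
  e0=⟨1,0⟩ f-->⟨1,1⟩ g-->⟨1,0,0⟩
  e1=⟨0,1⟩ f-->⟨0,2⟩ g-->⟨1,2,0⟩
  result₁ = [1 1; 0 2; 0 0]
Path 2 = h;k:
  e0=⟨1,0⟩ h-->⟨1,1⟩ k-->⟨1,2,0⟩
  e1=⟨0,1⟩ h-->⟨1,2⟩ k-->⟨1,1,0⟩
  result₂ = [1 1; 2 1; 0 0]
Equal? differ; not commutative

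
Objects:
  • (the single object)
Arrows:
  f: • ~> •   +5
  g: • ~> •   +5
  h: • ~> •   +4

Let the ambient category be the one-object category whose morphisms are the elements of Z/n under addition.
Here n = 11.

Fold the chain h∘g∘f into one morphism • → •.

  0 +5≡5 +5≡10 +4≡3  (mod 11)
⟦path⟧: +3

Answer: +3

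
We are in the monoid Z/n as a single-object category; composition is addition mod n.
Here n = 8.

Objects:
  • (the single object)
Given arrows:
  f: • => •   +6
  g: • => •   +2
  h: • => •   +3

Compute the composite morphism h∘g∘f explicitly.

Answer: +3

Work:
  0 +6≡6 +2≡0 +3≡3  (mod 8)
result: +3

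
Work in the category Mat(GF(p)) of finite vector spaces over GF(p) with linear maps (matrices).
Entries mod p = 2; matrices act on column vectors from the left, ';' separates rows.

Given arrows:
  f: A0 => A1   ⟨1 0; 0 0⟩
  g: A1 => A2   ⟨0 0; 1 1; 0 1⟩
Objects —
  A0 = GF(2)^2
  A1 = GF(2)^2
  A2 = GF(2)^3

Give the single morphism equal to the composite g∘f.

Answer: ⟨0 0; 1 0; 0 0⟩

Work:
  e0=[1,0] f=>[1,0] g=>[0,1,0]
  e1=[0,1] f=>[0,0] g=>[0,0,0]
⟦path⟧: ⟨0 0; 1 0; 0 0⟩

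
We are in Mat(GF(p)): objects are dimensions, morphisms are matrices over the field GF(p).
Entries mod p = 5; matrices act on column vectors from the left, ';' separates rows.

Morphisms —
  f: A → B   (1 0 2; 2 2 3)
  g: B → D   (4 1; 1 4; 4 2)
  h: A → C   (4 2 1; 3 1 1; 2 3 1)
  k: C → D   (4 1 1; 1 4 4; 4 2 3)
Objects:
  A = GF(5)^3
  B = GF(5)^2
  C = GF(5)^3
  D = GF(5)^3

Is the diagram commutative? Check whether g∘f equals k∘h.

Answer: COMMUTES

Trace:
Path 1 = f;g:
  e0=[1,0,0] f→[1,2] g→[1,4,3]
  e1=[0,1,0] f→[0,2] g→[2,3,4]
  e2=[0,0,1] f→[2,3] g→[1,4,4]
  composite₁ = (1 2 1; 4 3 4; 3 4 4)
Path 2 = h;k:
  e0=[1,0,0] h→[4,3,2] k→[1,4,3]
  e1=[0,1,0] h→[2,1,3] k→[2,3,4]
  e2=[0,0,1] h→[1,1,1] k→[1,4,4]
  composite₂ = (1 2 1; 4 3 4; 3 4 4)
Equal? YES — commutes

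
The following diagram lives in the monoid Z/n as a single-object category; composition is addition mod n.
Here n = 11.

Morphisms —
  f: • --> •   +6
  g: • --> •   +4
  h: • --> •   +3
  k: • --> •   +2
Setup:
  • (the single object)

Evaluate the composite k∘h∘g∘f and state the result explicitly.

Answer: +4

Work:
  0 +6≡6 +4≡10 +3≡2 +2≡4  (mod 11)
⟦path⟧: +4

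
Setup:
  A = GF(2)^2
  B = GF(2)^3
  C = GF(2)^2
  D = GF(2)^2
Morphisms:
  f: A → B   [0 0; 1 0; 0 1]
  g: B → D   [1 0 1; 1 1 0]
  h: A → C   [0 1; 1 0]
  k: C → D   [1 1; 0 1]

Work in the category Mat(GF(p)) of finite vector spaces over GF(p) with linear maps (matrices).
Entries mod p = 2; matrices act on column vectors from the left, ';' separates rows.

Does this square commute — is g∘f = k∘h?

Along f;g (path 1):
  e0=⟨1,0⟩ f→⟨0,1,0⟩ g→⟨0,1⟩
  e1=⟨0,1⟩ f→⟨0,0,1⟩ g→⟨1,0⟩
  composite₁ = [0 1; 1 0]
Along h;k (path 2):
  e0=⟨1,0⟩ h→⟨0,1⟩ k→⟨1,1⟩
  e1=⟨0,1⟩ h→⟨1,0⟩ k→⟨1,0⟩
  composite₂ = [1 1; 1 0]
Equal? differ; not commutative

Answer: DOES NOT COMMUTE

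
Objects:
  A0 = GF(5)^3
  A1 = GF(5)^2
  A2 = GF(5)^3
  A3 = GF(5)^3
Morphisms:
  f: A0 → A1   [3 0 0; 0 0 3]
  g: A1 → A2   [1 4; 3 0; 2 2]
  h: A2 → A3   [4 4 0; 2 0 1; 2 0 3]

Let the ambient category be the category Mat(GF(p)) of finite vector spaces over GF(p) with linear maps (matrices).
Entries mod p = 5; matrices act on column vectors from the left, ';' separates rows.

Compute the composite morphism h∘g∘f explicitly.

  e0=⟨1,0,0⟩ f→⟨3,0⟩ g→⟨3,4,1⟩ h→⟨3,2,4⟩
  e1=⟨0,1,0⟩ f→⟨0,0⟩ g→⟨0,0,0⟩ h→⟨0,0,0⟩
  e2=⟨0,0,1⟩ f→⟨0,3⟩ g→⟨2,0,1⟩ h→⟨3,0,2⟩
⟦path⟧: [3 0 3; 2 0 0; 4 0 2]

Answer: [3 0 3; 2 0 0; 4 0 2]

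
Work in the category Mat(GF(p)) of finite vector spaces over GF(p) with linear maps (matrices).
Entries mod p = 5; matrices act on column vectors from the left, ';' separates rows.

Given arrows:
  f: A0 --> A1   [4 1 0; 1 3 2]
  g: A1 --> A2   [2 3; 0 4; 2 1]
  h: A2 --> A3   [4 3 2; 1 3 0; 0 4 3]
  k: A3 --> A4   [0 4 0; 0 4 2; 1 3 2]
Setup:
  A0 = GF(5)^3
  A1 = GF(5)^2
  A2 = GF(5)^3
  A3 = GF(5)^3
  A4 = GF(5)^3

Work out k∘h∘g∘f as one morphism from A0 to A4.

  e0=[1,0,0] f-->[4,1] g-->[1,4,4] h-->[4,3,3] k-->[2,3,4]
  e1=[0,1,0] f-->[1,3] g-->[1,2,0] h-->[0,2,3] k-->[3,4,2]
  e2=[0,0,1] f-->[0,2] g-->[1,3,2] h-->[2,0,3] k-->[0,1,3]
result: [2 3 0; 3 4 1; 4 2 3]

Answer: [2 3 0; 3 4 1; 4 2 3]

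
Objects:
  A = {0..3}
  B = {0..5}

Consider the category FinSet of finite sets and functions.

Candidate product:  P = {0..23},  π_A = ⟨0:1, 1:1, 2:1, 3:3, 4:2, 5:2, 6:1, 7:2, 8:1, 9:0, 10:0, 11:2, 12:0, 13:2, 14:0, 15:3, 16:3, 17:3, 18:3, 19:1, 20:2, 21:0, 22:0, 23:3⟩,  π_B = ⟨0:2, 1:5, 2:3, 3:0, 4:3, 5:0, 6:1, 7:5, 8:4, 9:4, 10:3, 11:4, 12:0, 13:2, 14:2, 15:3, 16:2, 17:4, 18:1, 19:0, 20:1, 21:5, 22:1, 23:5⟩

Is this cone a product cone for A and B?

Answer: VALID PRODUCT

Derivation:
|A|·|B| = 4·6 = 24;  |P| = 24
Check the pairing map k ↦ (π_A(k), π_B(k)):
  0 : (1,2)
  1 : (1,5)
  2 : (1,3)
  3 : (3,0)
  4 : (2,3)
  5 : (2,0)
  6 : (1,1)
  7 : (2,5)
  8 : (1,4)
  9 : (0,4)
  10 : (0,3)
  11 : (2,4)
  12 : (0,0)
  13 : (2,2)
  14 : (0,2)
  15 : (3,3)
  16 : (3,2)
  17 : (3,4)
  18 : (3,1)
  19 : (1,0)
  20 : (2,1)
  21 : (0,5)
  22 : (0,1)
  23 : (3,5)
distinct pairs in image: 24 / 24 needed
  → bijection onto A×B; projections well-typed.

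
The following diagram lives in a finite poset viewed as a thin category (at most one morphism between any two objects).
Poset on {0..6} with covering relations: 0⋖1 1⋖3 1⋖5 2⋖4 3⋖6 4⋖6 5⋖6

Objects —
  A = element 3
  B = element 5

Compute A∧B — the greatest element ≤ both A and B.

Answer: A∧B = 1

Trace:
Common predecessors of 3,5: {0,1}
  0 <= 1
  1 <= 1
glb = 1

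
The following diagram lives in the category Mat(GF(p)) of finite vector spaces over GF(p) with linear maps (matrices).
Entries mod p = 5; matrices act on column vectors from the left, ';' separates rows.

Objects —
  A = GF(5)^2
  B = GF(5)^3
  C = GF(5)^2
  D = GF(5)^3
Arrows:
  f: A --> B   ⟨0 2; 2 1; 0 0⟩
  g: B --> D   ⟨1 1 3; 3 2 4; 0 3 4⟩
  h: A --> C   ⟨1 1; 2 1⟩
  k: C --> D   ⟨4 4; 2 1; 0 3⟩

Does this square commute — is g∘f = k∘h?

Answer: COMMUTES

Work:
Along f;g (path 1):
  e0=[1,0] f-->[0,2,0] g-->[2,4,1]
  e1=[0,1] f-->[2,1,0] g-->[3,3,3]
  composite₁ = ⟨2 3; 4 3; 1 3⟩
Along h;k (path 2):
  e0=[1,0] h-->[1,2] k-->[2,4,1]
  e1=[0,1] h-->[1,1] k-->[3,3,3]
  composite₂ = ⟨2 3; 4 3; 1 3⟩
Equal? YES — commutes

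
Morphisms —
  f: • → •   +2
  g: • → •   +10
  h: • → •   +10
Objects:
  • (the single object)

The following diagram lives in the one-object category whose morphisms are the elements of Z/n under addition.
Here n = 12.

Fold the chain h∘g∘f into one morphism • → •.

  0 +2≡2 +10≡0 +10≡10  (mod 12)
⟦path⟧: +10

Answer: +10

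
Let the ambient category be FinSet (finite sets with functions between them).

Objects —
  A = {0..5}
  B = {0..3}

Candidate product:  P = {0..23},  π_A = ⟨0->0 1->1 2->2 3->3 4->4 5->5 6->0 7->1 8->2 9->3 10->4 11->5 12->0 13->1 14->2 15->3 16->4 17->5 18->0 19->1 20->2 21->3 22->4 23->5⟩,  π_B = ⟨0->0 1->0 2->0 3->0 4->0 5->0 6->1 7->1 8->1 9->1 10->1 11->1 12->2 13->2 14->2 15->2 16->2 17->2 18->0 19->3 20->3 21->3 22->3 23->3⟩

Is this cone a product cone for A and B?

|A|·|B| = 6·4 = 24;  |P| = 24
Check the pairing map k ↦ (π_A(k), π_B(k)):
  0 -> (0,0)
  1 -> (1,0)
  2 -> (2,0)
  3 -> (3,0)
  4 -> (4,0)
  5 -> (5,0)
  6 -> (0,1)
  7 -> (1,1)
  8 -> (2,1)
  9 -> (3,1)
  10 -> (4,1)
  11 -> (5,1)
  12 -> (0,2)
  13 -> (1,2)
  14 -> (2,2)
  15 -> (3,2)
  16 -> (4,2)
  17 -> (5,2)
  18 -> (0,0)  ✗ repeats pair of k=0
  19 -> (1,3)
  20 -> (2,3)
  21 -> (3,3)
  22 -> (4,3)
  23 -> (5,3)
distinct pairs in image: 23 / 24 needed
  → (0,0) hit at k=0 and k=18

Answer: NOT A VALID PRODUCT — duplicate pair at indices 0,18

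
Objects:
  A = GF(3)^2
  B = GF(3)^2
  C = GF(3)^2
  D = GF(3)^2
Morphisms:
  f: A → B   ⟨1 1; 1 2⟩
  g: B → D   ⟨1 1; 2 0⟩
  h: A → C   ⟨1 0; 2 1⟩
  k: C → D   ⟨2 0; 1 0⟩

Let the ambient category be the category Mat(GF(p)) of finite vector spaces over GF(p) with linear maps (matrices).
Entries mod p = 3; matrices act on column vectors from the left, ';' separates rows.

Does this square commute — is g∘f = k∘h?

Path 1 = f;g:
  e0=⟨1,0⟩ f→⟨1,1⟩ g→⟨2,2⟩
  e1=⟨0,1⟩ f→⟨1,2⟩ g→⟨0,2⟩
  ⟦path⟧₁ = ⟨2 0; 2 2⟩
Path 2 = h;k:
  e0=⟨1,0⟩ h→⟨1,2⟩ k→⟨2,1⟩
  e1=⟨0,1⟩ h→⟨0,1⟩ k→⟨0,0⟩
  ⟦path⟧₂ = ⟨2 0; 1 0⟩
Equal? distinct morphisms ✗

Answer: DOES NOT COMMUTE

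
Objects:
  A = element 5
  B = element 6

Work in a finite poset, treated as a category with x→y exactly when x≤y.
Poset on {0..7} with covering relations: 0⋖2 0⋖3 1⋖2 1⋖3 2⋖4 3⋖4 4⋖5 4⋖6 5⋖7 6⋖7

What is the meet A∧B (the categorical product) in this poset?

Common predecessors of 5,6: {0,1,2,3,4}
  0 ⊑ 4
  1 ⊑ 4
  2 ⊑ 4
  3 ⊑ 4
  4 ⊑ 4
glb = 4

Answer: A∧B = 4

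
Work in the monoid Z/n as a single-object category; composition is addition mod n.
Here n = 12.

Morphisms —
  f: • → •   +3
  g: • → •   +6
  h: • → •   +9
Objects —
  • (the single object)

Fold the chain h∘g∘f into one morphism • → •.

Answer: +6

Trace:
  0 +3≡3 +6≡9 +9≡6  (mod 12)
composite: +6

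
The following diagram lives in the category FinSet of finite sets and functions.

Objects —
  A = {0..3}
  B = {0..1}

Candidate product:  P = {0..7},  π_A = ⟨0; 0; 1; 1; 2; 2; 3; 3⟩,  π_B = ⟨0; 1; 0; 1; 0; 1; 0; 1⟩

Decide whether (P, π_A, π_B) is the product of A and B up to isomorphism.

Answer: VALID PRODUCT

Trace:
|A|·|B| = 4·2 = 8;  |P| = 8
Check the pairing map k ↦ (π_A(k), π_B(k)):
  0 -> (0,0)
  1 -> (0,1)
  2 -> (1,0)
  3 -> (1,1)
  4 -> (2,0)
  5 -> (2,1)
  6 -> (3,0)
  7 -> (3,1)
distinct pairs in image: 8 / 8 needed
  → bijection onto A×B; projections well-typed.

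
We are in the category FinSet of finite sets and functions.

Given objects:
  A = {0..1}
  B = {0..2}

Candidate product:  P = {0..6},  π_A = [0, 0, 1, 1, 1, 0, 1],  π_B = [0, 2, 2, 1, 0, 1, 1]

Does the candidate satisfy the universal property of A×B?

|A|·|B| = 2·3 = 6;  |P| = 7
  → cardinalities differ; no bijection possible.

Answer: NOT A VALID PRODUCT — |P|=7 ≠ |A|·|B|=6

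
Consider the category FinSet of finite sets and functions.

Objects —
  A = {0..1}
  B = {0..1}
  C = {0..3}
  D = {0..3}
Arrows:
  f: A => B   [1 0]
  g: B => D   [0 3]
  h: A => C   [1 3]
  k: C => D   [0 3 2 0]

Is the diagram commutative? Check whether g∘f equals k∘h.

Answer: COMMUTES

Trace:
1) trace f;g:
  0 f=>1 g=>3
  1 f=>0 g=>0
  ⟦path⟧₁ = [3 0]
2) trace h;k:
  0 h=>1 k=>3
  1 h=>3 k=>0
  ⟦path⟧₂ = [3 0]
Equal? equal; square commutes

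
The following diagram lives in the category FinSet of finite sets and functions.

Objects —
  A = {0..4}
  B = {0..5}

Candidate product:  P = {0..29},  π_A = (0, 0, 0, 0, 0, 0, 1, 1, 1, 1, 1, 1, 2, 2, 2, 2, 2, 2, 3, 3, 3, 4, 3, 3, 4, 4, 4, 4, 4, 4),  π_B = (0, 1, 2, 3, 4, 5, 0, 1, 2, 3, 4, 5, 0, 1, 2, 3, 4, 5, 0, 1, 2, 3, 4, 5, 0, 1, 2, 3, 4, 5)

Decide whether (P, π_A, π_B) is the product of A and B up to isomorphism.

Answer: NOT A VALID PRODUCT — duplicate pair at indices 27,21

Derivation:
|A|·|B| = 5·6 = 30;  |P| = 30
Check the pairing map k ↦ (π_A(k), π_B(k)):
  0 -> (0,0)
  1 -> (0,1)
  2 -> (0,2)
  3 -> (0,3)
  4 -> (0,4)
  5 -> (0,5)
  6 -> (1,0)
  7 -> (1,1)
  8 -> (1,2)
  9 -> (1,3)
  10 -> (1,4)
  11 -> (1,5)
  12 -> (2,0)
  13 -> (2,1)
  14 -> (2,2)
  15 -> (2,3)
  16 -> (2,4)
  17 -> (2,5)
  18 -> (3,0)
  19 -> (3,1)
  20 -> (3,2)
  21 -> (4,3)
  22 -> (3,4)
  23 -> (3,5)
  24 -> (4,0)
  25 -> (4,1)
  26 -> (4,2)
  27 -> (4,3)  ✗ repeats pair of k=21
  28 -> (4,4)
  29 -> (4,5)
distinct pairs in image: 29 / 30 needed
  → (4,3) hit at k=21 and k=27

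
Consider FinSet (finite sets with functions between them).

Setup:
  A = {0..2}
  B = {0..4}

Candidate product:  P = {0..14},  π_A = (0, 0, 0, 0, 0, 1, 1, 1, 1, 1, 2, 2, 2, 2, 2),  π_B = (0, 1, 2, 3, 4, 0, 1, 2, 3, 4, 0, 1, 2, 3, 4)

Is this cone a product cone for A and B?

|A|·|B| = 3·5 = 15;  |P| = 15
Check the pairing map k ↦ (π_A(k), π_B(k)):
  0 -> (0,0)
  1 -> (0,1)
  2 -> (0,2)
  3 -> (0,3)
  4 -> (0,4)
  5 -> (1,0)
  6 -> (1,1)
  7 -> (1,2)
  8 -> (1,3)
  9 -> (1,4)
  10 -> (2,0)
  11 -> (2,1)
  12 -> (2,2)
  13 -> (2,3)
  14 -> (2,4)
distinct pairs in image: 15 / 15 needed
  → bijection onto A×B; projections well-typed.

Answer: VALID PRODUCT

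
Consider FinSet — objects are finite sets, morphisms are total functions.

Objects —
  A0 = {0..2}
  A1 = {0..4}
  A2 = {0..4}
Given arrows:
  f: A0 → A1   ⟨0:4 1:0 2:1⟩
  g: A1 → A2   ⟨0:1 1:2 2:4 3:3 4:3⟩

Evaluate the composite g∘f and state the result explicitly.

  0 f→4 g→3
  1 f→0 g→1
  2 f→1 g→2
result: ⟨0:3 1:1 2:2⟩

Answer: ⟨0:3 1:1 2:2⟩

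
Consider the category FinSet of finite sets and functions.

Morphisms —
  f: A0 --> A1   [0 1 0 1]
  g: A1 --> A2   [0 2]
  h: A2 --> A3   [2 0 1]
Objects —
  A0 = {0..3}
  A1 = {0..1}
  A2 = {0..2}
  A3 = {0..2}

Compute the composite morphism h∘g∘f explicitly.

Answer: [2 1 2 1]

Derivation:
  0 f-->0 g-->0 h-->2
  1 f-->1 g-->2 h-->1
  2 f-->0 g-->0 h-->2
  3 f-->1 g-->2 h-->1
⟦path⟧: [2 1 2 1]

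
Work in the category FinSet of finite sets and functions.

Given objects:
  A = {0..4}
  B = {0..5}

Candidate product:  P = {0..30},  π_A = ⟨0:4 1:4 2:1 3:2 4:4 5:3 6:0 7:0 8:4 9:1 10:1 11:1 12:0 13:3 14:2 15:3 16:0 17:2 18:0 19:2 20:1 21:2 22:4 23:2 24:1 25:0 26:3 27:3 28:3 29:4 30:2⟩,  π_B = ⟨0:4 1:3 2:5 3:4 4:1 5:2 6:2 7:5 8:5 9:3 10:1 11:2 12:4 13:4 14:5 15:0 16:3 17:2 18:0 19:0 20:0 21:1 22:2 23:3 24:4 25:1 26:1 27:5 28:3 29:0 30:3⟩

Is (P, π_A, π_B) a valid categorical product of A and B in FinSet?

Answer: NOT A VALID PRODUCT — |P|=31 ≠ |A|·|B|=30

Trace:
|A|·|B| = 5·6 = 30;  |P| = 31
  → cardinalities differ; no bijection possible.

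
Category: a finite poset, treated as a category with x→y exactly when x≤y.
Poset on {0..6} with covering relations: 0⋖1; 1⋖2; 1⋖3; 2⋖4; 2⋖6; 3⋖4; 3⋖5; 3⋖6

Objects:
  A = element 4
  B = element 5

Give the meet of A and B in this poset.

Lower bounds of A=4 and B=5: {0,1,3}
  0 ≤ 3
  1 ≤ 3
  3 ≤ 3
glb = 3

Answer: A∧B = 3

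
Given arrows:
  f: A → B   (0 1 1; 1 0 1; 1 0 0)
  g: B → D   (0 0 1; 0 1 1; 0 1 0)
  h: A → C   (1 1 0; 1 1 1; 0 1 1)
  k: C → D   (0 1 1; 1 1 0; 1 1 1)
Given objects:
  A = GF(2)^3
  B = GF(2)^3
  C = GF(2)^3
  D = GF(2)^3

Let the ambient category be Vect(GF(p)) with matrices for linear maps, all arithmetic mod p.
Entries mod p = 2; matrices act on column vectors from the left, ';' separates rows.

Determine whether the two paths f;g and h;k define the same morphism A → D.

1) trace f;g:
  e0=(1,0,0) f→(0,1,1) g→(1,0,1)
  e1=(0,1,0) f→(1,0,0) g→(0,0,0)
  e2=(0,0,1) f→(1,1,0) g→(0,1,1)
  ⟦path⟧₁ = (1 0 0; 0 0 1; 1 0 1)
2) trace h;k:
  e0=(1,0,0) h→(1,1,0) k→(1,0,0)
  e1=(0,1,0) h→(1,1,1) k→(0,0,1)
  e2=(0,0,1) h→(0,1,1) k→(0,1,0)
  ⟦path⟧₂ = (1 0 0; 0 0 1; 0 1 0)
Equal? differ; not commutative

Answer: DOES NOT COMMUTE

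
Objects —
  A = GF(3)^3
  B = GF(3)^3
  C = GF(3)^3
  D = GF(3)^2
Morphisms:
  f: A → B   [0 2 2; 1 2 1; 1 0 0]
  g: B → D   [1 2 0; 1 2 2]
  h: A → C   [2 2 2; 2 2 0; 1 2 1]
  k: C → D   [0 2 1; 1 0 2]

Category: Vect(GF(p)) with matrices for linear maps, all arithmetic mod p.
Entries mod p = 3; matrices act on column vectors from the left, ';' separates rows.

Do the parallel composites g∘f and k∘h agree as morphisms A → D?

Answer: COMMUTES

Work:
Path 1 = f;g:
  e0=[1,0,0] f→[0,1,1] g→[2,1]
  e1=[0,1,0] f→[2,2,0] g→[0,0]
  e2=[0,0,1] f→[2,1,0] g→[1,1]
  ⟦path⟧₁ = [2 0 1; 1 0 1]
Path 2 = h;k:
  e0=[1,0,0] h→[2,2,1] k→[2,1]
  e1=[0,1,0] h→[2,2,2] k→[0,0]
  e2=[0,0,1] h→[2,0,1] k→[1,1]
  ⟦path⟧₂ = [2 0 1; 1 0 1]
Equal? same morphism ✓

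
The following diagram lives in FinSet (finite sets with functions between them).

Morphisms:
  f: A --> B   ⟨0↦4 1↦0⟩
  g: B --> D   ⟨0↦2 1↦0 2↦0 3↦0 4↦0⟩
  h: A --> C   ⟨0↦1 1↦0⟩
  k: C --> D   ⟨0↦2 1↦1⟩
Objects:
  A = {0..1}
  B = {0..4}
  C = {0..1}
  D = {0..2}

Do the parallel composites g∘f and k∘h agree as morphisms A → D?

Answer: DOES NOT COMMUTE

Work:
Along f;g (path 1):
  0 f-->4 g-->0
  1 f-->0 g-->2
  result₁ = ⟨0↦0 1↦2⟩
Along h;k (path 2):
  0 h-->1 k-->1
  1 h-->0 k-->2
  result₂ = ⟨0↦1 1↦2⟩
Equal? NO — does not commute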